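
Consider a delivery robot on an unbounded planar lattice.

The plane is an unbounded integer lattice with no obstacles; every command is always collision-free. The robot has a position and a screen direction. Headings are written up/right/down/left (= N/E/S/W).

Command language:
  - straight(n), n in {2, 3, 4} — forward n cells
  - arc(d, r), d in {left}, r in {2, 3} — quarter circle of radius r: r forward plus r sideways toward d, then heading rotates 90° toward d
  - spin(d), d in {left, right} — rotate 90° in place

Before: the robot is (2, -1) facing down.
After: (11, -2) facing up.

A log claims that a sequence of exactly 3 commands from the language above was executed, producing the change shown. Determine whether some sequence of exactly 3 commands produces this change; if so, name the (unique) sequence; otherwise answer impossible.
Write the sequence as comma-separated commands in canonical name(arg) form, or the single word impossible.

key: position moved to (11,-2) AND the heading swung to N — translation plus rotation needed
from: (2, -1) facing down
[1] after arc(left, 3): (5, -4) facing right
[2] after straight(4): (9, -4) facing right
[3] after arc(left, 2): (11, -2) facing up
uniquely the one of 343 3-step routes that fits.

arc(left, 3), straight(4), arc(left, 2)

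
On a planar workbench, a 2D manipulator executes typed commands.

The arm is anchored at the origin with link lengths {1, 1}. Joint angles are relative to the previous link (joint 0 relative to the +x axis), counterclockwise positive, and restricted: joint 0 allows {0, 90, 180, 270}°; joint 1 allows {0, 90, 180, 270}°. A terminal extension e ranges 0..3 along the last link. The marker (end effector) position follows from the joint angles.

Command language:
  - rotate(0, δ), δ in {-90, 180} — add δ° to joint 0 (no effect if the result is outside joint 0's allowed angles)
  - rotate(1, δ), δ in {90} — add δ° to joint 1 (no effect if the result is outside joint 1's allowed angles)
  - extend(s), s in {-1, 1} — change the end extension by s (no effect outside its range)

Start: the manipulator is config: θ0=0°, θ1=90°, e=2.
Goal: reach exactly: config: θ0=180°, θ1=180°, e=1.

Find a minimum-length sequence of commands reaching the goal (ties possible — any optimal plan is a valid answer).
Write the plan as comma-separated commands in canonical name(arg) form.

t0: config: θ0=0°, θ1=90°, e=2
t=1 extend(-1) ⇒ config: θ0=0°, θ1=90°, e=1
t=2 rotate(0, 180) ⇒ config: θ0=180°, θ1=90°, e=1
t=3 rotate(1, 90) ⇒ config: θ0=180°, θ1=180°, e=1
shorter routes all fall short; 3 is best.

extend(-1), rotate(0, 180), rotate(1, 90)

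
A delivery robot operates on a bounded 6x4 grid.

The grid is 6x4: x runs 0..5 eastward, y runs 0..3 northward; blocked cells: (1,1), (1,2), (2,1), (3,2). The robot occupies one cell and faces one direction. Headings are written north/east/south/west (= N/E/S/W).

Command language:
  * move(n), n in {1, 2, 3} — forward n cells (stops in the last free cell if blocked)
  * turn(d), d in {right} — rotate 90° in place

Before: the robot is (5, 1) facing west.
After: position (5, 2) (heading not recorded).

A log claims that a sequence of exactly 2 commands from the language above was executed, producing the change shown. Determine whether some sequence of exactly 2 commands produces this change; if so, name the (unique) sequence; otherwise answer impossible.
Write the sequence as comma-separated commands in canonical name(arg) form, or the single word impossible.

turn(right), move(1)

key: order matters: swapping turn(right) and move(1) lands elsewhere
from: (5, 1) facing west
1. turn(right) → (5, 1) facing north
2. move(1) → (5, 2) facing north
uniquely the one of 16 2-step routes that fits.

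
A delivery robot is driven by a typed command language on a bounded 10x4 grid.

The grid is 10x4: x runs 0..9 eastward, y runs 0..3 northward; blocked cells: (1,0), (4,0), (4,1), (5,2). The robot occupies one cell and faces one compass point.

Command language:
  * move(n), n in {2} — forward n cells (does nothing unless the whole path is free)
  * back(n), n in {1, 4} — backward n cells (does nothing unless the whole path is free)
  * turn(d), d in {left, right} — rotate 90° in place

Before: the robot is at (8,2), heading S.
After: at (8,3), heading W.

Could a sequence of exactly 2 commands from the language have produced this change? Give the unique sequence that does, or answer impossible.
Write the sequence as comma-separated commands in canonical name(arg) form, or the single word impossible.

back(1), turn(right)

key: running turn(right) before back(1) would end elsewhere — order is forced
t0: at (8,2), heading S
1. back(1) → at (8,3), heading S
2. turn(right) → at (8,3), heading W
no rival 2-sequence matches.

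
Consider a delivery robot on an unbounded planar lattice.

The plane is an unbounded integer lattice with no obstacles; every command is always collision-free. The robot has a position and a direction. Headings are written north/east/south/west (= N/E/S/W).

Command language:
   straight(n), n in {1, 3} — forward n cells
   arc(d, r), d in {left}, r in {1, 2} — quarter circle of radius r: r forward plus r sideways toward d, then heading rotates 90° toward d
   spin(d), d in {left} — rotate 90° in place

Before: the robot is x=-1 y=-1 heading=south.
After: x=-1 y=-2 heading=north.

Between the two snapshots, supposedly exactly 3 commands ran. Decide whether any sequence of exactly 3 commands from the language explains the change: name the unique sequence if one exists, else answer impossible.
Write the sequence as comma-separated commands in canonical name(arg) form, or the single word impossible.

key: order matters: swapping straight(1) and spin(left) lands elsewhere
begin: x=-1 y=-1 heading=south
t=1 straight(1) ⇒ x=-1 y=-2 heading=south
t=2 spin(left) ⇒ x=-1 y=-2 heading=east
t=3 spin(left) ⇒ x=-1 y=-2 heading=north
uniquely the one of 125 3-step routes that fits.

straight(1), spin(left), spin(left)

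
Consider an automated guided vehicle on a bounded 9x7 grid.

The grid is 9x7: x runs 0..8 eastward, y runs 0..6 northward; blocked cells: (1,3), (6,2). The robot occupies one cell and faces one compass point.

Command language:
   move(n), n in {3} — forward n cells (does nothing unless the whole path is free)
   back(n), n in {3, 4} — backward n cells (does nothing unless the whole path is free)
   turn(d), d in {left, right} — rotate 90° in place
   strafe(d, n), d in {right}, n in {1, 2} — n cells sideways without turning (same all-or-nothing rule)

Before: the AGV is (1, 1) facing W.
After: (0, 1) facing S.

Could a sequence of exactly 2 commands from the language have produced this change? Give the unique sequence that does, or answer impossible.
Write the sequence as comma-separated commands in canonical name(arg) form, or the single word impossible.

turn(left), strafe(right, 1)

key: running strafe(right, 1) before turn(left) would end elsewhere — order is forced
from: (1, 1) facing W
[1] after turn(left): (1, 1) facing S
[2] after strafe(right, 1): (0, 1) facing S
no rival 2-sequence matches.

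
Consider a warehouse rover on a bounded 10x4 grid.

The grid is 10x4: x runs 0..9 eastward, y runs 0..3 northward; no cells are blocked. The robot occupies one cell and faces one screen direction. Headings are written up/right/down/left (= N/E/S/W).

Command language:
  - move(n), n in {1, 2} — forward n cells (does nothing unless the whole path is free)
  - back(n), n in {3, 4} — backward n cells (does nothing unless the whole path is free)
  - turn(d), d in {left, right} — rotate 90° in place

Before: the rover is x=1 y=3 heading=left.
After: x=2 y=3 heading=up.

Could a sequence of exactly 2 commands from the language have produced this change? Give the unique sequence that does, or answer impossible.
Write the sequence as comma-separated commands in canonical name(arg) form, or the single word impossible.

impossible

all 36 sequences checked — none match.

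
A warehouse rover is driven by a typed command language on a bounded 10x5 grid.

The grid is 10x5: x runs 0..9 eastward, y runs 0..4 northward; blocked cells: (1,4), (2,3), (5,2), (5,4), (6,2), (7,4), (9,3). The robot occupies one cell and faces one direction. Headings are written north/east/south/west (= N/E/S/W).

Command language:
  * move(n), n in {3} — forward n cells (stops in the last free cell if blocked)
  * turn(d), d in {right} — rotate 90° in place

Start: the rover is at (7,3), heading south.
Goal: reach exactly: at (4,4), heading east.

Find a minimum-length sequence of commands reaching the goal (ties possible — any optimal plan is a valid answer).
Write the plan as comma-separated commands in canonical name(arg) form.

t0: at (7,3), heading south
step 1 (turn(right)): at (7,3), heading west
step 2 (move(3)): at (4,3), heading west
step 3 (turn(right)): at (4,3), heading north
step 4 (move(3)): at (4,4), heading north
step 5 (turn(right)): at (4,4), heading east
nothing shorter than 5 reaches the goal.

turn(right), move(3), turn(right), move(3), turn(right)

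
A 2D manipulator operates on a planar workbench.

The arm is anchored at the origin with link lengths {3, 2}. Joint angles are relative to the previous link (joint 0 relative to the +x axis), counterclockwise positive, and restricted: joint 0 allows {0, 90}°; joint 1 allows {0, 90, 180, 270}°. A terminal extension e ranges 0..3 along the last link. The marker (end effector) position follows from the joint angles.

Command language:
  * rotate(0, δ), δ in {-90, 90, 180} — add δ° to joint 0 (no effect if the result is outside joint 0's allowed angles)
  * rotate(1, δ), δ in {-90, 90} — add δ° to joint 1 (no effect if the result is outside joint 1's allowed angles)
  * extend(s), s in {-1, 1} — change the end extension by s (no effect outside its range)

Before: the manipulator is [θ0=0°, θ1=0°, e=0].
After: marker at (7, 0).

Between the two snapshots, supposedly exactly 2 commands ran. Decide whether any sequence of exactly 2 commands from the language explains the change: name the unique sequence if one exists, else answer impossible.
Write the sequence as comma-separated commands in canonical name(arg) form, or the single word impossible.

begin: [θ0=0°, θ1=0°, e=0]
[1] after extend(1): [θ0=0°, θ1=0°, e=1]
[2] after extend(1): [θ0=0°, θ1=0°, e=2]
all 49 alternatives checked — unique.

extend(1), extend(1)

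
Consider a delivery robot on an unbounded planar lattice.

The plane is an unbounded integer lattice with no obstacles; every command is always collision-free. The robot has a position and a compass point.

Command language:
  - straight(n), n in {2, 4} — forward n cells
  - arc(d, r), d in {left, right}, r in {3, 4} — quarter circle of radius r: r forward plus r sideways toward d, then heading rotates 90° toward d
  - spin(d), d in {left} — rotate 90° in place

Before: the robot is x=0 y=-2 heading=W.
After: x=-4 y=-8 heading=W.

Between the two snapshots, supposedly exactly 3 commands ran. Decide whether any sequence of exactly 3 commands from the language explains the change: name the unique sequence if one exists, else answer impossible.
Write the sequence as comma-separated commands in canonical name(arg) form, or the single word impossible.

key: running arc(right, 4) before spin(left) would end elsewhere — order is forced
from: x=0 y=-2 heading=W
t=1 spin(left) ⇒ x=0 y=-2 heading=S
t=2 straight(2) ⇒ x=0 y=-4 heading=S
t=3 arc(right, 4) ⇒ x=-4 y=-8 heading=W
no other 3-command option fits: unique.

spin(left), straight(2), arc(right, 4)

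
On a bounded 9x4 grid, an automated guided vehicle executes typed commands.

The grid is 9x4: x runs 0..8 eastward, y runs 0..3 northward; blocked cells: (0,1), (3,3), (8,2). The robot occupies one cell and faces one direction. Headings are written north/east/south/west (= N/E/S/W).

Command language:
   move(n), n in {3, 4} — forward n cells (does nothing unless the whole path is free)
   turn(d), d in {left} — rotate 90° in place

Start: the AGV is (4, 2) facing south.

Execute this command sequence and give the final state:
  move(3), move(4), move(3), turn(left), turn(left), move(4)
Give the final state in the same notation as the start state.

(4, 2) facing north

begin: (4, 2) facing south
t=1 move(3) ⇒ (4, 2) facing south
t=2 move(4) ⇒ (4, 2) facing south
t=3 move(3) ⇒ (4, 2) facing south
t=4 turn(left) ⇒ (4, 2) facing east
t=5 turn(left) ⇒ (4, 2) facing north
t=6 move(4) ⇒ (4, 2) facing north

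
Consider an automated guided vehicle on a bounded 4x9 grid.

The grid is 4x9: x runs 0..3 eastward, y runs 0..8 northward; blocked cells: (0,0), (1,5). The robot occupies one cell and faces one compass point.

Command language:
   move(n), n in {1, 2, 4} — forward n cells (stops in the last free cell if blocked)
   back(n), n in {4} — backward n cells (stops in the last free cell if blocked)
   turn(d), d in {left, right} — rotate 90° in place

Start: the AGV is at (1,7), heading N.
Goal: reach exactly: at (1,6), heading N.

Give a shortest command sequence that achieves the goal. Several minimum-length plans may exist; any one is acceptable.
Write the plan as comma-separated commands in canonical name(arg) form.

start: at (1,7), heading N
[1] after back(4): at (1,6), heading N
minimal: 1 command(s), checked below 1.

back(4)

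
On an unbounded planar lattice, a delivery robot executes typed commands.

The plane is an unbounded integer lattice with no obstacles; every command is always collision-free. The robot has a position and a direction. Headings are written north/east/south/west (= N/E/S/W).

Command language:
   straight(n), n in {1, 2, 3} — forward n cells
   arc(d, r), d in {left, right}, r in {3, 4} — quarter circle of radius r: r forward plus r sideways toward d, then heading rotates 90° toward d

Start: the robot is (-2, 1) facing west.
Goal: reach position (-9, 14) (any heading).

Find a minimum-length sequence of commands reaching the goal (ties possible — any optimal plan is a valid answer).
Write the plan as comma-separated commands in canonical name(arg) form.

arc(right, 4), arc(left, 3), arc(right, 3), arc(right, 3)

from: (-2, 1) facing west
t=1 arc(right, 4) ⇒ (-6, 5) facing north
t=2 arc(left, 3) ⇒ (-9, 8) facing west
t=3 arc(right, 3) ⇒ (-12, 11) facing north
t=4 arc(right, 3) ⇒ (-9, 14) facing east
nothing shorter than 4 reaches the goal.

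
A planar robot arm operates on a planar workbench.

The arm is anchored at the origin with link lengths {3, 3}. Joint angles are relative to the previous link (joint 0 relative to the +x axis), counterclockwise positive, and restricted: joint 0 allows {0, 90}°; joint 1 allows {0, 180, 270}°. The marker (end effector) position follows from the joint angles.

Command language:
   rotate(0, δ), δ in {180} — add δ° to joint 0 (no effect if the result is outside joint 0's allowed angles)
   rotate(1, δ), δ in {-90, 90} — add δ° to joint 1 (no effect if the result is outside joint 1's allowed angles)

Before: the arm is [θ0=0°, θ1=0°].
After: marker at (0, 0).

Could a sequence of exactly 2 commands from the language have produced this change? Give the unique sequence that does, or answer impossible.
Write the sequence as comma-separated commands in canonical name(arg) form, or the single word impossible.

from: [θ0=0°, θ1=0°]
t=1 rotate(1, -90) ⇒ [θ0=0°, θ1=270°]
t=2 rotate(1, -90) ⇒ [θ0=0°, θ1=180°]
no other 2-command option fits: unique.

rotate(1, -90), rotate(1, -90)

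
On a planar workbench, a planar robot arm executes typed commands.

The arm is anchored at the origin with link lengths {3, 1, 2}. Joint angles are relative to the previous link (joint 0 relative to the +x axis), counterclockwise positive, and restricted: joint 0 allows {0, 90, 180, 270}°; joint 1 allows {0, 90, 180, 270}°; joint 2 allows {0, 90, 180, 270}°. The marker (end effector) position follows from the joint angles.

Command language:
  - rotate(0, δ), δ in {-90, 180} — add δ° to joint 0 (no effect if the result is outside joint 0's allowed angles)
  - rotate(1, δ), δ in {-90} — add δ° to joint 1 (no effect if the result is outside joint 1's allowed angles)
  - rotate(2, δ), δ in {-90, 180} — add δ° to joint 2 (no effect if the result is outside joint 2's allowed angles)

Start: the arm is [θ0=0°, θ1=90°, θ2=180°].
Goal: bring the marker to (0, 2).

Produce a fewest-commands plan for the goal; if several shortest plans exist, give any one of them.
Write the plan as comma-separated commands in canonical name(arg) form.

rotate(1, -90), rotate(0, -90), rotate(0, 180)

start: [θ0=0°, θ1=90°, θ2=180°]
[1] after rotate(1, -90): [θ0=0°, θ1=0°, θ2=180°]
[2] after rotate(0, -90): [θ0=270°, θ1=0°, θ2=180°]
[3] after rotate(0, 180): [θ0=90°, θ1=0°, θ2=180°]
shorter routes all fall short; 3 is best.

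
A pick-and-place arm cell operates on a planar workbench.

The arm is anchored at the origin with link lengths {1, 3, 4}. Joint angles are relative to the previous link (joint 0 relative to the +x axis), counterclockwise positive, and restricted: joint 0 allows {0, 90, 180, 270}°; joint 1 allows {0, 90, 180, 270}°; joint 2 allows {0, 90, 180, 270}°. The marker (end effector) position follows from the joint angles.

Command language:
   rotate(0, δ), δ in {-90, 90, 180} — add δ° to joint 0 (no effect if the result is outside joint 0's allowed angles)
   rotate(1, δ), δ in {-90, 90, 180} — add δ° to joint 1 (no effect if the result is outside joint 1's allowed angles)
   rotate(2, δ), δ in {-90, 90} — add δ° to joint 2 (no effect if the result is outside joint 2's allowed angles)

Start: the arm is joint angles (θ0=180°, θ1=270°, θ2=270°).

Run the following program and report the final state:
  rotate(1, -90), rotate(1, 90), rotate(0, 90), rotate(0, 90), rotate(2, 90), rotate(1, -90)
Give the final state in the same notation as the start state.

joint angles (θ0=0°, θ1=180°, θ2=0°)

from: joint angles (θ0=180°, θ1=270°, θ2=270°)
step 1 (rotate(1, -90)): joint angles (θ0=180°, θ1=180°, θ2=270°)
step 2 (rotate(1, 90)): joint angles (θ0=180°, θ1=270°, θ2=270°)
step 3 (rotate(0, 90)): joint angles (θ0=270°, θ1=270°, θ2=270°)
step 4 (rotate(0, 90)): joint angles (θ0=0°, θ1=270°, θ2=270°)
step 5 (rotate(2, 90)): joint angles (θ0=0°, θ1=270°, θ2=0°)
step 6 (rotate(1, -90)): joint angles (θ0=0°, θ1=180°, θ2=0°)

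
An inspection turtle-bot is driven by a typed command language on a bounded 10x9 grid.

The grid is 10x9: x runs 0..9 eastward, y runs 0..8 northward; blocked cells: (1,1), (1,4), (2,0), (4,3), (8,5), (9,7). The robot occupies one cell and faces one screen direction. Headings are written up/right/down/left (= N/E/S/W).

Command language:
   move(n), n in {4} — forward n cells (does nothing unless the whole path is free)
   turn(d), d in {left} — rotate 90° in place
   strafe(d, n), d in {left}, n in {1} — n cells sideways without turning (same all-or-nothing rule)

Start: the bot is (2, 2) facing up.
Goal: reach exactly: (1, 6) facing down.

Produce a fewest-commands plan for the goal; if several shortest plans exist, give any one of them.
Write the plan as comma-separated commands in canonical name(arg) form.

move(4), strafe(left, 1), turn(left), turn(left)

from: (2, 2) facing up
t=1 move(4) ⇒ (2, 6) facing up
t=2 strafe(left, 1) ⇒ (1, 6) facing up
t=3 turn(left) ⇒ (1, 6) facing left
t=4 turn(left) ⇒ (1, 6) facing down
nothing shorter than 4 reaches the goal.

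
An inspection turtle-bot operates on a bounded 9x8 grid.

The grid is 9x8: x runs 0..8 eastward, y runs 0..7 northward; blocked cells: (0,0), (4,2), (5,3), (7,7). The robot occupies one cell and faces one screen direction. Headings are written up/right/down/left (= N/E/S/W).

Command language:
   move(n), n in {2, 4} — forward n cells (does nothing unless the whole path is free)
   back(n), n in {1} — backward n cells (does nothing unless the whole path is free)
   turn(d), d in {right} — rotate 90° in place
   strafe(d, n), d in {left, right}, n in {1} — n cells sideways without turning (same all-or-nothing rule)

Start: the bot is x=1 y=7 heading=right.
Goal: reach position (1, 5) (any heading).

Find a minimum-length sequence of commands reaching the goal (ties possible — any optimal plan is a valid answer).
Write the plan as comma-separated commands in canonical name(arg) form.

turn(right), move(2)

begin: x=1 y=7 heading=right
step 1 (turn(right)): x=1 y=7 heading=down
step 2 (move(2)): x=1 y=5 heading=down
nothing shorter than 2 reaches the goal.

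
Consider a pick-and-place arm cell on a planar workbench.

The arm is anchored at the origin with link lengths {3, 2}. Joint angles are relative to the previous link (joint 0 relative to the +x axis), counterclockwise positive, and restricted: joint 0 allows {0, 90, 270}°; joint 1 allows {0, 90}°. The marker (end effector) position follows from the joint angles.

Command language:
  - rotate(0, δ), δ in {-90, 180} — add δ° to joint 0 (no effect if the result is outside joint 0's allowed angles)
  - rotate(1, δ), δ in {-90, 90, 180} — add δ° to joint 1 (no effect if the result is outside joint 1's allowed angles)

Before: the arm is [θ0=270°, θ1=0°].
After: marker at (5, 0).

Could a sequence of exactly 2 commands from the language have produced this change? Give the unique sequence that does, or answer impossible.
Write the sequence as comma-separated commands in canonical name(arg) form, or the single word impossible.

rotate(0, 180), rotate(0, -90)

key: order matters: swapping rotate(0, 180) and rotate(0, -90) lands elsewhere
initial: [θ0=270°, θ1=0°]
t=1 rotate(0, 180) ⇒ [θ0=90°, θ1=0°]
t=2 rotate(0, -90) ⇒ [θ0=0°, θ1=0°]
all 25 alternatives checked — unique.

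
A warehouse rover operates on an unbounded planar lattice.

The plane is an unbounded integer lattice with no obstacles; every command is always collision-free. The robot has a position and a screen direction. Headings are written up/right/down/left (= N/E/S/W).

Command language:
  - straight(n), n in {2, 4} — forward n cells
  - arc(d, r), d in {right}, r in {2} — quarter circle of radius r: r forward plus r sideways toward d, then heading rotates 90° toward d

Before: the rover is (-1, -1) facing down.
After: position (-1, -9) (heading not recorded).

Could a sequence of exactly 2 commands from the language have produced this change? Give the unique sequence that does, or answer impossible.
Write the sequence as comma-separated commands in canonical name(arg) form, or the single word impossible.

straight(4), straight(4)

start: (-1, -1) facing down
[1] after straight(4): (-1, -5) facing down
[2] after straight(4): (-1, -9) facing down
no other 2-command option fits: unique.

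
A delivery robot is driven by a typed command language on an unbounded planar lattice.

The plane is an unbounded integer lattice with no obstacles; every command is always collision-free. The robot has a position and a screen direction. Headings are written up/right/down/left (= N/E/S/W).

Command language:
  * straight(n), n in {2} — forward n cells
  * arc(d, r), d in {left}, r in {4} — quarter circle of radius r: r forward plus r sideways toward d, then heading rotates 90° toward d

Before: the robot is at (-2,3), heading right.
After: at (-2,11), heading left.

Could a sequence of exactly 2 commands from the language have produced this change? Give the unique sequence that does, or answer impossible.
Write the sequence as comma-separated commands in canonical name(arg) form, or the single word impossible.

arc(left, 4), arc(left, 4)

key: cell and facing (now W) both changed — the 2 commands mix motion and turning
initial: at (-2,3), heading right
t=1 arc(left, 4) ⇒ at (2,7), heading up
t=2 arc(left, 4) ⇒ at (-2,11), heading left
no other 2-command option fits: unique.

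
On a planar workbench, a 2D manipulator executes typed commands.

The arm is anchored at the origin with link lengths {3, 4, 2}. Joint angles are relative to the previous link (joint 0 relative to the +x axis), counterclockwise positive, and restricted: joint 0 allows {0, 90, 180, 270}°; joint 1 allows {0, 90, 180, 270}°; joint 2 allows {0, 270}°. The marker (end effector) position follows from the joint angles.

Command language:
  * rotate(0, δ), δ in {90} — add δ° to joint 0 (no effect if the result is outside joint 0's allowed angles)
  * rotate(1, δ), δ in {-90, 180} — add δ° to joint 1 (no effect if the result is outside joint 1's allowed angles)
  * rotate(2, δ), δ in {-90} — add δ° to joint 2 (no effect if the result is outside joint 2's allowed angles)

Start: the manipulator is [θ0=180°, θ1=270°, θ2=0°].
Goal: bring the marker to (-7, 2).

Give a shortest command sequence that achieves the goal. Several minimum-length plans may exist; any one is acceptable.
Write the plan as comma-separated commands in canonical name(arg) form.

from: [θ0=180°, θ1=270°, θ2=0°]
[1] after rotate(1, 180): [θ0=180°, θ1=90°, θ2=0°]
[2] after rotate(1, -90): [θ0=180°, θ1=0°, θ2=0°]
[3] after rotate(2, -90): [θ0=180°, θ1=0°, θ2=270°]
shorter routes all fall short; 3 is best.

rotate(1, 180), rotate(1, -90), rotate(2, -90)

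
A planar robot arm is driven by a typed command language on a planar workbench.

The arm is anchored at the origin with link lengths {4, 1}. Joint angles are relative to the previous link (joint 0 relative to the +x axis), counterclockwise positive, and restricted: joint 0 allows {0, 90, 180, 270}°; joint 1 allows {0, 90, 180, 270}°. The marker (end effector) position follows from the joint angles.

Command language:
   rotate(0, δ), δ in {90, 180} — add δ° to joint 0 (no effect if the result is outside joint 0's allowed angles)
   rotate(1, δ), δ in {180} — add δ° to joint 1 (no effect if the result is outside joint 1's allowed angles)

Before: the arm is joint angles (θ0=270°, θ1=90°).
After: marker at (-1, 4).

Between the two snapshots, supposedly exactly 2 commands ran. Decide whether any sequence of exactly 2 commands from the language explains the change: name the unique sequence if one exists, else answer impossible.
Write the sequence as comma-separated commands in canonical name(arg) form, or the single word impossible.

initial: joint angles (θ0=270°, θ1=90°)
[1] after rotate(0, 90): joint angles (θ0=0°, θ1=90°)
[2] after rotate(0, 90): joint angles (θ0=90°, θ1=90°)
uniquely the one of 9 2-step routes that fits.

rotate(0, 90), rotate(0, 90)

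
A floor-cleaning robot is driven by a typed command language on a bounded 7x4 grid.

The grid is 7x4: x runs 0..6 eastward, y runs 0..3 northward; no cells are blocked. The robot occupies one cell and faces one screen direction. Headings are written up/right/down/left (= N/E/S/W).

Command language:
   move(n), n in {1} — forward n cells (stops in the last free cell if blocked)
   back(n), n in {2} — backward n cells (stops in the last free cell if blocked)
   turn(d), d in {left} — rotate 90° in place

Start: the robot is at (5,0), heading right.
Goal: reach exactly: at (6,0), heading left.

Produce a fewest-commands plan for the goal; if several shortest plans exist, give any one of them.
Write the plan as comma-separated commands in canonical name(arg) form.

from: at (5,0), heading right
[1] after turn(left): at (5,0), heading up
[2] after turn(left): at (5,0), heading left
[3] after back(2): at (6,0), heading left
shorter routes all fall short; 3 is best.

turn(left), turn(left), back(2)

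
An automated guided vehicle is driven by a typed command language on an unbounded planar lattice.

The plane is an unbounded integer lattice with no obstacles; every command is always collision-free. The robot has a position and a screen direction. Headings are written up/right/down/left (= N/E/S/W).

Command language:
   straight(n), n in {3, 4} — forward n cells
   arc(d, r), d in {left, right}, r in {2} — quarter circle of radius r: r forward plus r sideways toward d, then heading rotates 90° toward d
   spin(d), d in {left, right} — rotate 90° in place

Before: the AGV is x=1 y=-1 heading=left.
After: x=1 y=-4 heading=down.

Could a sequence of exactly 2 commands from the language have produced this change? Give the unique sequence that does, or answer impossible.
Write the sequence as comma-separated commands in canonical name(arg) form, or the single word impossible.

key: position moved to (1,-4) AND the heading swung to S — translation plus rotation needed
t0: x=1 y=-1 heading=left
[1] after spin(left): x=1 y=-1 heading=down
[2] after straight(3): x=1 y=-4 heading=down
all 36 alternatives checked — unique.

spin(left), straight(3)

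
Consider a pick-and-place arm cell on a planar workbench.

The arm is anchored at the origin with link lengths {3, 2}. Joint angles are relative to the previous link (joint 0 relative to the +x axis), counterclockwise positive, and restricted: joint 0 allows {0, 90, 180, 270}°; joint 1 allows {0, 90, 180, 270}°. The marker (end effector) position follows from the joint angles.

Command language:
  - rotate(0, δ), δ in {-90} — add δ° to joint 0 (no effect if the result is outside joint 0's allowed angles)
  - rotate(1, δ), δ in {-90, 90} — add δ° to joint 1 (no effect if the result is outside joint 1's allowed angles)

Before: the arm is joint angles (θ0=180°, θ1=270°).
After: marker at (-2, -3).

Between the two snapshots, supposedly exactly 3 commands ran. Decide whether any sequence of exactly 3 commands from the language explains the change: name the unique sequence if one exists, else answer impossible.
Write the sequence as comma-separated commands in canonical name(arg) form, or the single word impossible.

rotate(0, -90), rotate(0, -90), rotate(0, -90)

t0: joint angles (θ0=180°, θ1=270°)
step 1 (rotate(0, -90)): joint angles (θ0=90°, θ1=270°)
step 2 (rotate(0, -90)): joint angles (θ0=0°, θ1=270°)
step 3 (rotate(0, -90)): joint angles (θ0=270°, θ1=270°)
all 27 alternatives checked — unique.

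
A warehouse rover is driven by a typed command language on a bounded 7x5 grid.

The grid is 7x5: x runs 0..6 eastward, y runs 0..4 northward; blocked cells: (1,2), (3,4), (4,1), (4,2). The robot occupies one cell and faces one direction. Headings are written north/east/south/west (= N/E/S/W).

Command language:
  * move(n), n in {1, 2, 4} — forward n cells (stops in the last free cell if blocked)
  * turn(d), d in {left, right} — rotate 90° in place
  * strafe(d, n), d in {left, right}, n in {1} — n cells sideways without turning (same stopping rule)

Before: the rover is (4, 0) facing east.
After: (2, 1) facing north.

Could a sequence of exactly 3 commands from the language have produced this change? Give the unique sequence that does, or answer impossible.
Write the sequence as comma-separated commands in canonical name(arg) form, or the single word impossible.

every 3-command combo misses the target.

impossible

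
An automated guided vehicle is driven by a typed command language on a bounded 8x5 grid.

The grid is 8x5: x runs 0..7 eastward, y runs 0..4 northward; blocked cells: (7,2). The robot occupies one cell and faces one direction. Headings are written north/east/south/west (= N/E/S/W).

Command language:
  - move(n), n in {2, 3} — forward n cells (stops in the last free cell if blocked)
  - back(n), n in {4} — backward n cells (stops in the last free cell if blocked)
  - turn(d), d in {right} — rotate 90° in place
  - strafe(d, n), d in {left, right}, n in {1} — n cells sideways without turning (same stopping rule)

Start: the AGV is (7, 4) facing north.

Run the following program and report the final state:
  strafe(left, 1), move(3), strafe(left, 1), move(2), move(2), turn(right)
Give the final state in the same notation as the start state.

(5, 4) facing east

start: (7, 4) facing north
1. strafe(left, 1) → (6, 4) facing north
2. move(3) → (6, 4) facing north
3. strafe(left, 1) → (5, 4) facing north
4. move(2) → (5, 4) facing north
5. move(2) → (5, 4) facing north
6. turn(right) → (5, 4) facing east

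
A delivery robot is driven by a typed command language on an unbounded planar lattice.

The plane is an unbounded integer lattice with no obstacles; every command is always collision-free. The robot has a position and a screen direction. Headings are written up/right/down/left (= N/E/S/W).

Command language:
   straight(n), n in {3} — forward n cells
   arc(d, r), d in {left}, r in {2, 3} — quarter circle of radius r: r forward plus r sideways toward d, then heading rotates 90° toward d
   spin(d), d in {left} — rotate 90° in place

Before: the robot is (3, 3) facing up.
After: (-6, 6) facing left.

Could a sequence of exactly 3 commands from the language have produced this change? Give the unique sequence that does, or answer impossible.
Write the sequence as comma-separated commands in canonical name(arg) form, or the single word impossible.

arc(left, 3), straight(3), straight(3)

key: running straight(3) before arc(left, 3) would end elsewhere — order is forced
initial: (3, 3) facing up
[1] after arc(left, 3): (0, 6) facing left
[2] after straight(3): (-3, 6) facing left
[3] after straight(3): (-6, 6) facing left
uniquely the one of 64 3-step routes that fits.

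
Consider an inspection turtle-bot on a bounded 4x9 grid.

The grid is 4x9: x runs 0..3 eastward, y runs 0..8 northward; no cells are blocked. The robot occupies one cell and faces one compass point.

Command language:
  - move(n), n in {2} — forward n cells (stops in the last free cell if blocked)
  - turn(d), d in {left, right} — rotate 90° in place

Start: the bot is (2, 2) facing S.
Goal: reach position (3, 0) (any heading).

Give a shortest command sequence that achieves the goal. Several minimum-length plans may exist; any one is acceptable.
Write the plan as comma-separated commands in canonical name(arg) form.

move(2), turn(left), move(2)

start: (2, 2) facing S
1. move(2) → (2, 0) facing S
2. turn(left) → (2, 0) facing E
3. move(2) → (3, 0) facing E
nothing shorter than 3 reaches the goal.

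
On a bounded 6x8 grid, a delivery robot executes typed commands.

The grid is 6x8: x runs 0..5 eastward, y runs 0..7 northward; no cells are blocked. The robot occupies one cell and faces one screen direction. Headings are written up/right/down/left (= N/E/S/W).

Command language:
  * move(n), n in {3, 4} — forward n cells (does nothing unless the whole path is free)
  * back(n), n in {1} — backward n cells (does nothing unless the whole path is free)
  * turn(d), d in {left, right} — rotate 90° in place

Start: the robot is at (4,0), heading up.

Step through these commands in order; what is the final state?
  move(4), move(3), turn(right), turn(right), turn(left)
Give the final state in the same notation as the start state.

at (4,7), heading right

from: at (4,0), heading up
t=1 move(4) ⇒ at (4,4), heading up
t=2 move(3) ⇒ at (4,7), heading up
t=3 turn(right) ⇒ at (4,7), heading right
t=4 turn(right) ⇒ at (4,7), heading down
t=5 turn(left) ⇒ at (4,7), heading right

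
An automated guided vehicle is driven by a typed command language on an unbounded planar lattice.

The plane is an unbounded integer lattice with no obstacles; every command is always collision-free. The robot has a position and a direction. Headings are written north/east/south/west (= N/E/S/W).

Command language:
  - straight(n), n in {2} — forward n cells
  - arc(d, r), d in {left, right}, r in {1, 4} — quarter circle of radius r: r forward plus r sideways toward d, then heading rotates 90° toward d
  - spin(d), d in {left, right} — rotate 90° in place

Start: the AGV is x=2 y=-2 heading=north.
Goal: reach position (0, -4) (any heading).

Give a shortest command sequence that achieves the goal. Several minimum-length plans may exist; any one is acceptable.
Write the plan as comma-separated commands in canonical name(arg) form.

t0: x=2 y=-2 heading=north
t=1 spin(left) ⇒ x=2 y=-2 heading=west
t=2 arc(left, 1) ⇒ x=1 y=-3 heading=south
t=3 arc(right, 1) ⇒ x=0 y=-4 heading=west
no 2-step plan works, so 3 is optimal.

spin(left), arc(left, 1), arc(right, 1)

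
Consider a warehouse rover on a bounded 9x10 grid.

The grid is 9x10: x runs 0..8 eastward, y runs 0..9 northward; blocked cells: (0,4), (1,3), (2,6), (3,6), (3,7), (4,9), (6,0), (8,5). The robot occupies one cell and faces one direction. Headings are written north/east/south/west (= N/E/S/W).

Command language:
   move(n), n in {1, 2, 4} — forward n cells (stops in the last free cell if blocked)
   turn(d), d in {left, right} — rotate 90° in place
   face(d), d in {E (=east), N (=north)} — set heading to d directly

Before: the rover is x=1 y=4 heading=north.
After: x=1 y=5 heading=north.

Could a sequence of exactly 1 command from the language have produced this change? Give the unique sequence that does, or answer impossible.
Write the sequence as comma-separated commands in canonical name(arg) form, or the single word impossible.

move(1)

key: heading stays N — the single command does not turn
initial: x=1 y=4 heading=north
step 1 (move(1)): x=1 y=5 heading=north
no other 1-command option fits: unique.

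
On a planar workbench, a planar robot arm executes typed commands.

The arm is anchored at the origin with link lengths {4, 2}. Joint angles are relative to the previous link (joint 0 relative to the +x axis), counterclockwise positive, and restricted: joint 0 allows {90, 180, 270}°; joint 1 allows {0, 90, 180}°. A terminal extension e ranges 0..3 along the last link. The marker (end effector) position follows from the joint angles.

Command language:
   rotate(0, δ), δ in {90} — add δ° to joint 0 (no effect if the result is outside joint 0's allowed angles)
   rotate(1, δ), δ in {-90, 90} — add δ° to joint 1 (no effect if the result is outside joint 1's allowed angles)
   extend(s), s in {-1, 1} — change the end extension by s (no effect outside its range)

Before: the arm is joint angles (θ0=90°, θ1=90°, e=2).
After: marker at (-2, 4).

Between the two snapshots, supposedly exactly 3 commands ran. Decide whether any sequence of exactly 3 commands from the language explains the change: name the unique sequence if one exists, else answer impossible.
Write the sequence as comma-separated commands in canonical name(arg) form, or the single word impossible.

extend(-1), extend(-1), extend(-1)

begin: joint angles (θ0=90°, θ1=90°, e=2)
t=1 extend(-1) ⇒ joint angles (θ0=90°, θ1=90°, e=1)
t=2 extend(-1) ⇒ joint angles (θ0=90°, θ1=90°, e=0)
t=3 extend(-1) ⇒ joint angles (θ0=90°, θ1=90°, e=0)
no other 3-command option fits: unique.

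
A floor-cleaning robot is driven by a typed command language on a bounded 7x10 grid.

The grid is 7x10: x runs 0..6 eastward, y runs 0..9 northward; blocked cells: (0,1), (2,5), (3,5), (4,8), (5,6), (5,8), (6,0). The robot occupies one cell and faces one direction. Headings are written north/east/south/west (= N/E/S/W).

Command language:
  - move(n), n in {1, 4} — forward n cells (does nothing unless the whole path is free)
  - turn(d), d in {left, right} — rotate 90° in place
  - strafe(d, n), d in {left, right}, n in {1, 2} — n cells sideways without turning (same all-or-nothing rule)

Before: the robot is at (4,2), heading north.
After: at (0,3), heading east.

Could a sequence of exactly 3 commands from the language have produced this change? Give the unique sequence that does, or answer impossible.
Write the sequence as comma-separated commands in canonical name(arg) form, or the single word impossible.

no 3-step route produces this change.

impossible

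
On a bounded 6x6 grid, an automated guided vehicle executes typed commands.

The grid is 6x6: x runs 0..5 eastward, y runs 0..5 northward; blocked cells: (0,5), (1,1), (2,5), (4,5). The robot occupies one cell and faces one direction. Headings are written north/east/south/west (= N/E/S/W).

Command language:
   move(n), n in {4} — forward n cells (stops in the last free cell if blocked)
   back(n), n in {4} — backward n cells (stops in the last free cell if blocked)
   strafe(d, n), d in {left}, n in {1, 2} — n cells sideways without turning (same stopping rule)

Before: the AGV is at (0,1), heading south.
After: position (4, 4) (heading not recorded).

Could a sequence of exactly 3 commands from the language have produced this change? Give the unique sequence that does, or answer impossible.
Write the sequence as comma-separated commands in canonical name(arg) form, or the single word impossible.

back(4), strafe(left, 2), strafe(left, 2)

key: back(4) is stopped early by the blocked cell at (0,5)
begin: at (0,1), heading south
t=1 back(4) ⇒ at (0,4), heading south
t=2 strafe(left, 2) ⇒ at (2,4), heading south
t=3 strafe(left, 2) ⇒ at (4,4), heading south
uniquely the one of 64 3-step routes that fits.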